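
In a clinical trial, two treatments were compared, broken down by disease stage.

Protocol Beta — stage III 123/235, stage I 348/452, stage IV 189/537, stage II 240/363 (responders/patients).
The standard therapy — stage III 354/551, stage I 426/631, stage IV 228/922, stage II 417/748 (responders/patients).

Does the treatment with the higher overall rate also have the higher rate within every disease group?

No

Stage III: Protocol Beta 123/235 = 52.3%, the standard therapy 354/551 = 64.2% → the standard therapy
Stage I: Protocol Beta 348/452 = 77.0%, the standard therapy 426/631 = 67.5% → Protocol Beta
Stage IV: Protocol Beta 189/537 = 35.2%, the standard therapy 228/922 = 24.7% → Protocol Beta
Stage II: Protocol Beta 240/363 = 66.1%, the standard therapy 417/748 = 55.7% → Protocol Beta
Overall: Protocol Beta 900/1587 = 56.7%, the standard therapy 1425/2852 = 50.0% → Protocol Beta
Neither sweeps: Protocol Beta wins 3 of 4 groups, the standard therapy wins 1. Protocol Beta wins overall but not every group — no Simpson reversal.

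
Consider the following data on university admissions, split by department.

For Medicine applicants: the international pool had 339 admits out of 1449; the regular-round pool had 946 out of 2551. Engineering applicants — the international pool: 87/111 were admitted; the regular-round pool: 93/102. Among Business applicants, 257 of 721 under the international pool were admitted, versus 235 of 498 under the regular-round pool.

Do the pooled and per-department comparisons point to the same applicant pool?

Yes

Medicine: the international pool 339/1449 = 23.4%, the regular-round pool 946/2551 = 37.1% → the regular-round pool
Engineering: the international pool 87/111 = 78.4%, the regular-round pool 93/102 = 91.2% → the regular-round pool
Business: the international pool 257/721 = 35.6%, the regular-round pool 235/498 = 47.2% → the regular-round pool
Overall: the international pool 683/2281 = 29.9%, the regular-round pool 1274/3151 = 40.4% → the regular-round pool
The regular-round pool wins overall and in every department group — no reversal.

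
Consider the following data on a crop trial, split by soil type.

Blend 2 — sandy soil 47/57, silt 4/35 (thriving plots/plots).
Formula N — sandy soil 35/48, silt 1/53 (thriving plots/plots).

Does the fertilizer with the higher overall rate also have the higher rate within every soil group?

Yes

Sandy soil: Blend 2 47/57 = 82.5%, Formula N 35/48 = 72.9% → Blend 2
Silt: Blend 2 4/35 = 11.4%, Formula N 1/53 = 1.9% → Blend 2
Overall: Blend 2 51/92 = 55.4%, Formula N 36/101 = 35.6% → Blend 2
Blend 2 wins overall and in every soil group — no reversal.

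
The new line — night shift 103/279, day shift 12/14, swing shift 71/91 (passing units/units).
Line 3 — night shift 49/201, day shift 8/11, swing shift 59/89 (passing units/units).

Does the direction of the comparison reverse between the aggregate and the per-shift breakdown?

No

Night shift: the new line 103/279 = 36.9%, Line 3 49/201 = 24.4% → the new line
Day shift: the new line 12/14 = 85.7%, Line 3 8/11 = 72.7% → the new line
Swing shift: the new line 71/91 = 78.0%, Line 3 59/89 = 66.3% → the new line
Overall: the new line 186/384 = 48.4%, Line 3 116/301 = 38.5% → the new line
The new line wins overall and in every shift group — no reversal.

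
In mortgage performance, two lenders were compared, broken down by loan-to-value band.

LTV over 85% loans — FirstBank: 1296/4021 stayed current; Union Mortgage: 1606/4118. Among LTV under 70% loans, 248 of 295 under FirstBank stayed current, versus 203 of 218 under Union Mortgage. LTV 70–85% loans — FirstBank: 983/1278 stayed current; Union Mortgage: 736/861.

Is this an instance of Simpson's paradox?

LTV over 85%: FirstBank 1296/4021 = 32.2%, Union Mortgage 1606/4118 = 39.0% → Union Mortgage
LTV under 70%: FirstBank 248/295 = 84.1%, Union Mortgage 203/218 = 93.1% → Union Mortgage
LTV 70–85%: FirstBank 983/1278 = 76.9%, Union Mortgage 736/861 = 85.5% → Union Mortgage
Overall: FirstBank 2527/5594 = 45.2%, Union Mortgage 2545/5197 = 49.0% → Union Mortgage
Union Mortgage wins overall and in every loan-to-value group — no reversal.

No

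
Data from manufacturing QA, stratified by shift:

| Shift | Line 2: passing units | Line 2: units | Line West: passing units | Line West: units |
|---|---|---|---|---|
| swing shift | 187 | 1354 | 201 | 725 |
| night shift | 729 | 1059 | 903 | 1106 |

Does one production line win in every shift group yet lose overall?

No

Swing shift: Line 2 187/1354 = 13.8%, Line West 201/725 = 27.7% → Line West
Night shift: Line 2 729/1059 = 68.8%, Line West 903/1106 = 81.6% → Line West
Overall: Line 2 916/2413 = 38.0%, Line West 1104/1831 = 60.3% → Line West
Line West wins overall and in every shift group — no reversal.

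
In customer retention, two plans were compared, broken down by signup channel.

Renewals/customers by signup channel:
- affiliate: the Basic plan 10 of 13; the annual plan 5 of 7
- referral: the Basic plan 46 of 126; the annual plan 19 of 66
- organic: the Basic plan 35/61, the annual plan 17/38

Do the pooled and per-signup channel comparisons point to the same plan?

Affiliate: the Basic plan 10/13 = 76.9%, the annual plan 5/7 = 71.4% → the Basic plan
Referral: the Basic plan 46/126 = 36.5%, the annual plan 19/66 = 28.8% → the Basic plan
Organic: the Basic plan 35/61 = 57.4%, the annual plan 17/38 = 44.7% → the Basic plan
Overall: the Basic plan 91/200 = 45.5%, the annual plan 41/111 = 36.9% → the Basic plan
The Basic plan wins overall and in every signup group — no reversal.

Yes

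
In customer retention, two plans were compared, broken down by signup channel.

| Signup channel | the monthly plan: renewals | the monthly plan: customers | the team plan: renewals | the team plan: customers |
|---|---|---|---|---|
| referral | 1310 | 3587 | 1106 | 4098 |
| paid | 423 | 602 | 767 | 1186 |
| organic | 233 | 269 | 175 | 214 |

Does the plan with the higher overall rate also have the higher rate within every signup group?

Referral: the monthly plan 1310/3587 = 36.5%, the team plan 1106/4098 = 27.0% → the monthly plan
Paid: the monthly plan 423/602 = 70.3%, the team plan 767/1186 = 64.7% → the monthly plan
Organic: the monthly plan 233/269 = 86.6%, the team plan 175/214 = 81.8% → the monthly plan
Overall: the monthly plan 1966/4458 = 44.1%, the team plan 2048/5498 = 37.2% → the monthly plan
The monthly plan wins overall and in every signup group — no reversal.

Yes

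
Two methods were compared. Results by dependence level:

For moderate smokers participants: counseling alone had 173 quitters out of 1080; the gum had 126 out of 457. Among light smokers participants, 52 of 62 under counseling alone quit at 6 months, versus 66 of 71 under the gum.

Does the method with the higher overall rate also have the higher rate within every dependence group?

Yes

Moderate smokers: counseling alone 173/1080 = 16.0%, the gum 126/457 = 27.6% → the gum
Light smokers: counseling alone 52/62 = 83.9%, the gum 66/71 = 93.0% → the gum
Overall: counseling alone 225/1142 = 19.7%, the gum 192/528 = 36.4% → the gum
The gum wins overall and in every dependence group — no reversal.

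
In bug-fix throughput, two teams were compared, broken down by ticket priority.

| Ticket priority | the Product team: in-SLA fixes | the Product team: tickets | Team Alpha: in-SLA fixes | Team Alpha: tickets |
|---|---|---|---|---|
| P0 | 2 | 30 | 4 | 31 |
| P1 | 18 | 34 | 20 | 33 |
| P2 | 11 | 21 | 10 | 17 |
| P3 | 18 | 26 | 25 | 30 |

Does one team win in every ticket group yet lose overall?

P0: the Product team 2/30 = 6.7%, Team Alpha 4/31 = 12.9% → Team Alpha
P1: the Product team 18/34 = 52.9%, Team Alpha 20/33 = 60.6% → Team Alpha
P2: the Product team 11/21 = 52.4%, Team Alpha 10/17 = 58.8% → Team Alpha
P3: the Product team 18/26 = 69.2%, Team Alpha 25/30 = 83.3% → Team Alpha
Overall: the Product team 49/111 = 44.1%, Team Alpha 59/111 = 53.2% → Team Alpha
Team Alpha wins overall and in every ticket group — no reversal.

No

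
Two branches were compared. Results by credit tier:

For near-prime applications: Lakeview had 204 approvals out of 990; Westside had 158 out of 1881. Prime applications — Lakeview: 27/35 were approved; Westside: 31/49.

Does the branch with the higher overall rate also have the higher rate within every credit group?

Yes

Near-prime: Lakeview 204/990 = 20.6%, Westside 158/1881 = 8.4% → Lakeview
Prime: Lakeview 27/35 = 77.1%, Westside 31/49 = 63.3% → Lakeview
Overall: Lakeview 231/1025 = 22.5%, Westside 189/1930 = 9.8% → Lakeview
Lakeview wins overall and in every credit group — no reversal.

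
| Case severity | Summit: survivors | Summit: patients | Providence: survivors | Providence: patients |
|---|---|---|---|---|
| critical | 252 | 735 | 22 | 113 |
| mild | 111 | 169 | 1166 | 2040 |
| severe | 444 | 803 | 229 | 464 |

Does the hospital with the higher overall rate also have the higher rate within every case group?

Critical: Summit 252/735 = 34.3%, Providence 22/113 = 19.5% → Summit
Mild: Summit 111/169 = 65.7%, Providence 1166/2040 = 57.2% → Summit
Severe: Summit 444/803 = 55.3%, Providence 229/464 = 49.4% → Summit
Overall: Summit 807/1707 = 47.3%, Providence 1417/2617 = 54.1% → Providence
Summit wins each case group but Providence wins overall — the comparison reverses. Summit's patients skew toward critical, which has a lower base rate.

No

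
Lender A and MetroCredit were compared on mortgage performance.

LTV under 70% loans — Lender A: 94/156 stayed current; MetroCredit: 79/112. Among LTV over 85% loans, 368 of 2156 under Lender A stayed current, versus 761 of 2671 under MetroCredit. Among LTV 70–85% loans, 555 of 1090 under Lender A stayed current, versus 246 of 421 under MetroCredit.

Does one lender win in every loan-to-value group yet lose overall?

LTV under 70%: Lender A 94/156 = 60.3%, MetroCredit 79/112 = 70.5% → MetroCredit
LTV over 85%: Lender A 368/2156 = 17.1%, MetroCredit 761/2671 = 28.5% → MetroCredit
LTV 70–85%: Lender A 555/1090 = 50.9%, MetroCredit 246/421 = 58.4% → MetroCredit
Overall: Lender A 1017/3402 = 29.9%, MetroCredit 1086/3204 = 33.9% → MetroCredit
MetroCredit wins overall and in every loan-to-value group — no reversal.

No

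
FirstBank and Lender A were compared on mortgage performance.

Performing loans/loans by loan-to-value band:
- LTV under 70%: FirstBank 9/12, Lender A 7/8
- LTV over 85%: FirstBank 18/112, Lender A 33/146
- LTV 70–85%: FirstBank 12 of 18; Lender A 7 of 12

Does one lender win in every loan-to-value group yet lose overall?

LTV under 70%: FirstBank 9/12 = 75.0%, Lender A 7/8 = 87.5% → Lender A
LTV over 85%: FirstBank 18/112 = 16.1%, Lender A 33/146 = 22.6% → Lender A
LTV 70–85%: FirstBank 12/18 = 66.7%, Lender A 7/12 = 58.3% → FirstBank
Overall: FirstBank 39/142 = 27.5%, Lender A 47/166 = 28.3% → Lender A
Neither sweeps: FirstBank wins 1 of 3 groups, Lender A wins 2. Lender A wins overall but not every group — no Simpson reversal.

No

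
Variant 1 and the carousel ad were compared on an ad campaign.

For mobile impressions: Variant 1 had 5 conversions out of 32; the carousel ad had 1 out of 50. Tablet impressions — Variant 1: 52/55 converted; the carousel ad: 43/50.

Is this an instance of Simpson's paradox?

No

Mobile: Variant 1 5/32 = 15.6%, the carousel ad 1/50 = 2.0% → Variant 1
Tablet: Variant 1 52/55 = 94.5%, the carousel ad 43/50 = 86.0% → Variant 1
Overall: Variant 1 57/87 = 65.5%, the carousel ad 44/100 = 44.0% → Variant 1
Variant 1 wins overall and in every device group — no reversal.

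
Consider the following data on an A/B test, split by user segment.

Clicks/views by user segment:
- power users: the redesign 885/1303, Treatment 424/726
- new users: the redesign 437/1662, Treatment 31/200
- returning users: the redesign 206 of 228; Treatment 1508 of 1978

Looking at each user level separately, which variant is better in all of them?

Power users: the redesign 885/1303 = 67.9%, Treatment 424/726 = 58.4% → the redesign
New users: the redesign 437/1662 = 26.3%, Treatment 31/200 = 15.5% → the redesign
Returning users: the redesign 206/228 = 90.4%, Treatment 1508/1978 = 76.2% → the redesign
The redesign has the higher rate in all 3 groups.

the redesign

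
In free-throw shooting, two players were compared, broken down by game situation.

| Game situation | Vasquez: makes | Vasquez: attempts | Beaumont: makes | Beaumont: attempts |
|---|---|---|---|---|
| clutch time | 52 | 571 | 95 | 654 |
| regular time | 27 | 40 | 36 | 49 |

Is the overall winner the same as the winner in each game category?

Clutch time: Vasquez 52/571 = 9.1%, Beaumont 95/654 = 14.5% → Beaumont
Regular time: Vasquez 27/40 = 67.5%, Beaumont 36/49 = 73.5% → Beaumont
Overall: Vasquez 79/611 = 12.9%, Beaumont 131/703 = 18.6% → Beaumont
Beaumont wins overall and in every game group — no reversal.

Yes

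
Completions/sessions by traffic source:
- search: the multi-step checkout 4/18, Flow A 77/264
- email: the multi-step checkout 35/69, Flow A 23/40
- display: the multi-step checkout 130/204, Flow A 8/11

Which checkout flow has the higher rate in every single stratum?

Search: the multi-step checkout 4/18 = 22.2%, Flow A 77/264 = 29.2% → Flow A
Email: the multi-step checkout 35/69 = 50.7%, Flow A 23/40 = 57.5% → Flow A
Display: the multi-step checkout 130/204 = 63.7%, Flow A 8/11 = 72.7% → Flow A
Flow A has the higher rate in all 3 groups.

Flow A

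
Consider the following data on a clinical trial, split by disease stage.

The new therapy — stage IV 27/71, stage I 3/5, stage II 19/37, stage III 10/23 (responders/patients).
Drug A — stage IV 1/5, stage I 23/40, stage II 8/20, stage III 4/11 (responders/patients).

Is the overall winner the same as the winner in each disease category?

No

Stage IV: the new therapy 27/71 = 38.0%, Drug A 1/5 = 20.0% → the new therapy
Stage I: the new therapy 3/5 = 60.0%, Drug A 23/40 = 57.5% → the new therapy
Stage II: the new therapy 19/37 = 51.4%, Drug A 8/20 = 40.0% → the new therapy
Stage III: the new therapy 10/23 = 43.5%, Drug A 4/11 = 36.4% → the new therapy
Overall: the new therapy 59/136 = 43.4%, Drug A 36/76 = 47.4% → Drug A
The new therapy wins each disease group but Drug A wins overall — the comparison reverses. The new therapy's patients skew toward stage IV, which has a lower base rate.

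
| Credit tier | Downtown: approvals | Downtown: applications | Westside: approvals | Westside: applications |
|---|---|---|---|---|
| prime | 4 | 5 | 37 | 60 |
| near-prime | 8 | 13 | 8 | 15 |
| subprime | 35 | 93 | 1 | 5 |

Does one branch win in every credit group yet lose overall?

Prime: Downtown 4/5 = 80.0%, Westside 37/60 = 61.7% → Downtown
Near-prime: Downtown 8/13 = 61.5%, Westside 8/15 = 53.3% → Downtown
Subprime: Downtown 35/93 = 37.6%, Westside 1/5 = 20.0% → Downtown
Overall: Downtown 47/111 = 42.3%, Westside 46/80 = 57.5% → Westside
Downtown wins each credit group but Westside wins overall — the comparison reverses. Downtown's applications skew toward subprime, which has a lower base rate.

Yes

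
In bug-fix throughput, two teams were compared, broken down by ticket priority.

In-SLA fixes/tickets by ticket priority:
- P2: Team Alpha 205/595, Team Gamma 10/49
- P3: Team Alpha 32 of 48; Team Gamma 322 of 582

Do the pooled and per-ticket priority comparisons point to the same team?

No

P2: Team Alpha 205/595 = 34.5%, Team Gamma 10/49 = 20.4% → Team Alpha
P3: Team Alpha 32/48 = 66.7%, Team Gamma 322/582 = 55.3% → Team Alpha
Overall: Team Alpha 237/643 = 36.9%, Team Gamma 332/631 = 52.6% → Team Gamma
Team Alpha wins each ticket group but Team Gamma wins overall — the comparison reverses. Team Alpha's tickets skew toward P2, which has a lower base rate.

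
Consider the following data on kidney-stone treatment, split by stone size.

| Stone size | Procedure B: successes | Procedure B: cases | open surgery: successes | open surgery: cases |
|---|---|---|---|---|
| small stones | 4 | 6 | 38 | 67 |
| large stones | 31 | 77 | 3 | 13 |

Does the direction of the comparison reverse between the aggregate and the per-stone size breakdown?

Small stones: Procedure B 4/6 = 66.7%, open surgery 38/67 = 56.7% → Procedure B
Large stones: Procedure B 31/77 = 40.3%, open surgery 3/13 = 23.1% → Procedure B
Overall: Procedure B 35/83 = 42.2%, open surgery 41/80 = 51.2% → open surgery
Procedure B wins each stone group but open surgery wins overall — the comparison reverses. Procedure B's cases skew toward large stones, which has a lower base rate.

Yes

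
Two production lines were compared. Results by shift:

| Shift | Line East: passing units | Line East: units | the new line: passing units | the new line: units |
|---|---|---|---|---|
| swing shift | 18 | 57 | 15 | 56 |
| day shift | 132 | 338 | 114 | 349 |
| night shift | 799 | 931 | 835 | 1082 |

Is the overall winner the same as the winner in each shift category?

Swing shift: Line East 18/57 = 31.6%, the new line 15/56 = 26.8% → Line East
Day shift: Line East 132/338 = 39.1%, the new line 114/349 = 32.7% → Line East
Night shift: Line East 799/931 = 85.8%, the new line 835/1082 = 77.2% → Line East
Overall: Line East 949/1326 = 71.6%, the new line 964/1487 = 64.8% → Line East
Line East wins overall and in every shift group — no reversal.

Yes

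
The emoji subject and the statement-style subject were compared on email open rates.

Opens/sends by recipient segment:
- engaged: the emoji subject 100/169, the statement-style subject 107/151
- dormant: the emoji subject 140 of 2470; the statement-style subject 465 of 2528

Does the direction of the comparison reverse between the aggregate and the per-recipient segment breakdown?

Engaged: the emoji subject 100/169 = 59.2%, the statement-style subject 107/151 = 70.9% → the statement-style subject
Dormant: the emoji subject 140/2470 = 5.7%, the statement-style subject 465/2528 = 18.4% → the statement-style subject
Overall: the emoji subject 240/2639 = 9.1%, the statement-style subject 572/2679 = 21.4% → the statement-style subject
The statement-style subject wins overall and in every recipient group — no reversal.

No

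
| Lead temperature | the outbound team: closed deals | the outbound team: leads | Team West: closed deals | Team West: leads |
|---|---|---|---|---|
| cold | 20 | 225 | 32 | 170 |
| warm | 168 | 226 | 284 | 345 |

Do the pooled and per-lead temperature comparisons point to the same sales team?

Cold: the outbound team 20/225 = 8.9%, Team West 32/170 = 18.8% → Team West
Warm: the outbound team 168/226 = 74.3%, Team West 284/345 = 82.3% → Team West
Overall: the outbound team 188/451 = 41.7%, Team West 316/515 = 61.4% → Team West
Team West wins overall and in every lead group — no reversal.

Yes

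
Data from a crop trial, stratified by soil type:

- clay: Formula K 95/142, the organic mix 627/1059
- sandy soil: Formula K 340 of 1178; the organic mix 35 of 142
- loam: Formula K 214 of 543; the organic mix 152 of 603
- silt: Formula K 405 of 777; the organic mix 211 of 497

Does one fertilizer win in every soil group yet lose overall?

Clay: Formula K 95/142 = 66.9%, the organic mix 627/1059 = 59.2% → Formula K
Sandy soil: Formula K 340/1178 = 28.9%, the organic mix 35/142 = 24.6% → Formula K
Loam: Formula K 214/543 = 39.4%, the organic mix 152/603 = 25.2% → Formula K
Silt: Formula K 405/777 = 52.1%, the organic mix 211/497 = 42.5% → Formula K
Overall: Formula K 1054/2640 = 39.9%, the organic mix 1025/2301 = 44.5% → the organic mix
Formula K wins each soil group but the organic mix wins overall — the comparison reverses. Formula K's plots skew toward sandy soil, which has a lower base rate.

Yes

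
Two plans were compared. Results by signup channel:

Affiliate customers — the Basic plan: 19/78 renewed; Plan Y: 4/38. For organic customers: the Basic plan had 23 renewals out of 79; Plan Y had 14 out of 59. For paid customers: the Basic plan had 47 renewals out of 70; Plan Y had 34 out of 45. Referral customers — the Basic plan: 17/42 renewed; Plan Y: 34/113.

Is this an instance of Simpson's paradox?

Affiliate: the Basic plan 19/78 = 24.4%, Plan Y 4/38 = 10.5% → the Basic plan
Organic: the Basic plan 23/79 = 29.1%, Plan Y 14/59 = 23.7% → the Basic plan
Paid: the Basic plan 47/70 = 67.1%, Plan Y 34/45 = 75.6% → Plan Y
Referral: the Basic plan 17/42 = 40.5%, Plan Y 34/113 = 30.1% → the Basic plan
Overall: the Basic plan 106/269 = 39.4%, Plan Y 86/255 = 33.7% → the Basic plan
Neither sweeps: the Basic plan wins 3 of 4 groups, Plan Y wins 1. The Basic plan wins overall but not every group — no Simpson reversal.

No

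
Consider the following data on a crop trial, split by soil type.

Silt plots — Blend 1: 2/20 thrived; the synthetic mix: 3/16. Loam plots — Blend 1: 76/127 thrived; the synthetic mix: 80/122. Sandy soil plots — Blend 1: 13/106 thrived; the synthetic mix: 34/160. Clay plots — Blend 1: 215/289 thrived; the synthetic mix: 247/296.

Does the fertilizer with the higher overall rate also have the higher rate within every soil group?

Yes

Silt: Blend 1 2/20 = 10.0%, the synthetic mix 3/16 = 18.8% → the synthetic mix
Loam: Blend 1 76/127 = 59.8%, the synthetic mix 80/122 = 65.6% → the synthetic mix
Sandy soil: Blend 1 13/106 = 12.3%, the synthetic mix 34/160 = 21.2% → the synthetic mix
Clay: Blend 1 215/289 = 74.4%, the synthetic mix 247/296 = 83.4% → the synthetic mix
Overall: Blend 1 306/542 = 56.5%, the synthetic mix 364/594 = 61.3% → the synthetic mix
The synthetic mix wins overall and in every soil group — no reversal.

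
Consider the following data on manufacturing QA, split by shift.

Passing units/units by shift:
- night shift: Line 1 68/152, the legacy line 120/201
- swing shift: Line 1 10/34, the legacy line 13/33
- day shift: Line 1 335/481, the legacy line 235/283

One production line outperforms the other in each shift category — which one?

the legacy line

Night shift: Line 1 68/152 = 44.7%, the legacy line 120/201 = 59.7% → the legacy line
Swing shift: Line 1 10/34 = 29.4%, the legacy line 13/33 = 39.4% → the legacy line
Day shift: Line 1 335/481 = 69.6%, the legacy line 235/283 = 83.0% → the legacy line
The legacy line has the higher rate in all 3 groups.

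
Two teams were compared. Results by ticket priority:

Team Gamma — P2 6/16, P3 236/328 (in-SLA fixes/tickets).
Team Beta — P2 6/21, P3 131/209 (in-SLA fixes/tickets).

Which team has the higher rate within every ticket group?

P2: Team Gamma 6/16 = 37.5%, Team Beta 6/21 = 28.6% → Team Gamma
P3: Team Gamma 236/328 = 72.0%, Team Beta 131/209 = 62.7% → Team Gamma
Team Gamma has the higher rate in both groups.

Team Gamma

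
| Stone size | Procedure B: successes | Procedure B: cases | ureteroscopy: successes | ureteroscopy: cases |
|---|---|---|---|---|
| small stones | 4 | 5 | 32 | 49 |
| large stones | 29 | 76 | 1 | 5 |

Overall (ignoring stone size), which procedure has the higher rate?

ureteroscopy

Small stones: Procedure B 4/5 = 80.0%, ureteroscopy 32/49 = 65.3% → Procedure B
Large stones: Procedure B 29/76 = 38.2%, ureteroscopy 1/5 = 20.0% → Procedure B
Overall: Procedure B 33/81 = 40.7%, ureteroscopy 33/54 = 61.1% → ureteroscopy
(Procedure B wins every stone group but ureteroscopy wins overall — Procedure B's cases skew toward the low-rate large stones group.)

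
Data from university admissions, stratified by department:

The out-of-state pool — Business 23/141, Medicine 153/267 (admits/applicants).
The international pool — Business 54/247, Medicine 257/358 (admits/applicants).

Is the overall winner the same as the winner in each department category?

Business: the out-of-state pool 23/141 = 16.3%, the international pool 54/247 = 21.9% → the international pool
Medicine: the out-of-state pool 153/267 = 57.3%, the international pool 257/358 = 71.8% → the international pool
Overall: the out-of-state pool 176/408 = 43.1%, the international pool 311/605 = 51.4% → the international pool
The international pool wins overall and in every department group — no reversal.

Yes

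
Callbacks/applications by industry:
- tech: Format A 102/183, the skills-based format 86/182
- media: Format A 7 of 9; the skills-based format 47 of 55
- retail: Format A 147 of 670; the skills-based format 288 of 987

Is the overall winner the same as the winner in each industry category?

No

Tech: Format A 102/183 = 55.7%, the skills-based format 86/182 = 47.3% → Format A
Media: Format A 7/9 = 77.8%, the skills-based format 47/55 = 85.5% → the skills-based format
Retail: Format A 147/670 = 21.9%, the skills-based format 288/987 = 29.2% → the skills-based format
Overall: Format A 256/862 = 29.7%, the skills-based format 421/1224 = 34.4% → the skills-based format
Neither sweeps: Format A wins 1 of 3 groups, the skills-based format wins 2. The skills-based format wins overall but not every group — no Simpson reversal.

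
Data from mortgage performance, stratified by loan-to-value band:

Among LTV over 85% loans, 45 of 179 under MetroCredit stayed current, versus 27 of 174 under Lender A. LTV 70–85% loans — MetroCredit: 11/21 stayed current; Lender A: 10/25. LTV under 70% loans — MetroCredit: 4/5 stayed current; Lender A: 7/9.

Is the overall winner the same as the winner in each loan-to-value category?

Yes

LTV over 85%: MetroCredit 45/179 = 25.1%, Lender A 27/174 = 15.5% → MetroCredit
LTV 70–85%: MetroCredit 11/21 = 52.4%, Lender A 10/25 = 40.0% → MetroCredit
LTV under 70%: MetroCredit 4/5 = 80.0%, Lender A 7/9 = 77.8% → MetroCredit
Overall: MetroCredit 60/205 = 29.3%, Lender A 44/208 = 21.2% → MetroCredit
MetroCredit wins overall and in every loan-to-value group — no reversal.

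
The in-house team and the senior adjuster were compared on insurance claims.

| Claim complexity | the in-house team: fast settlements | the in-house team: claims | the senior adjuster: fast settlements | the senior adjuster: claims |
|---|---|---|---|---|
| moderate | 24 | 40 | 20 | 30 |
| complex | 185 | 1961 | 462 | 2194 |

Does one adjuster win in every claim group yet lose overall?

Moderate: the in-house team 24/40 = 60.0%, the senior adjuster 20/30 = 66.7% → the senior adjuster
Complex: the in-house team 185/1961 = 9.4%, the senior adjuster 462/2194 = 21.1% → the senior adjuster
Overall: the in-house team 209/2001 = 10.4%, the senior adjuster 482/2224 = 21.7% → the senior adjuster
The senior adjuster wins overall and in every claim group — no reversal.

No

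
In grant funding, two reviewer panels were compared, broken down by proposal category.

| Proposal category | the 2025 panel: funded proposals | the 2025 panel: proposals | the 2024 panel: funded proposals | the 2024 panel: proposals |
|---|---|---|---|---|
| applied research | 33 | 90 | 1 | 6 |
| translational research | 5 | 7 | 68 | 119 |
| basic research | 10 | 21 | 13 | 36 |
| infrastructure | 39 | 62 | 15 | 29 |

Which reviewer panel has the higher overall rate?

the 2024 panel

Applied research: the 2025 panel 33/90 = 36.7%, the 2024 panel 1/6 = 16.7% → the 2025 panel
Translational research: the 2025 panel 5/7 = 71.4%, the 2024 panel 68/119 = 57.1% → the 2025 panel
Basic research: the 2025 panel 10/21 = 47.6%, the 2024 panel 13/36 = 36.1% → the 2025 panel
Infrastructure: the 2025 panel 39/62 = 62.9%, the 2024 panel 15/29 = 51.7% → the 2025 panel
Overall: the 2025 panel 87/180 = 48.3%, the 2024 panel 97/190 = 51.1% → the 2024 panel
(The 2025 panel wins every proposal group but the 2024 panel wins overall — the 2025 panel's proposals skew toward the low-rate applied research group.)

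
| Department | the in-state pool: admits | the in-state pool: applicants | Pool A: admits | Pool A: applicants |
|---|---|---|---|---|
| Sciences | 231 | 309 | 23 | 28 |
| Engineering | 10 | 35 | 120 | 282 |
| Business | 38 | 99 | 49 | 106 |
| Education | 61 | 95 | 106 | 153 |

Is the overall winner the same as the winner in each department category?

Sciences: the in-state pool 231/309 = 74.8%, Pool A 23/28 = 82.1% → Pool A
Engineering: the in-state pool 10/35 = 28.6%, Pool A 120/282 = 42.6% → Pool A
Business: the in-state pool 38/99 = 38.4%, Pool A 49/106 = 46.2% → Pool A
Education: the in-state pool 61/95 = 64.2%, Pool A 106/153 = 69.3% → Pool A
Overall: the in-state pool 340/538 = 63.2%, Pool A 298/569 = 52.4% → the in-state pool
Pool A wins each department group but the in-state pool wins overall — the comparison reverses. Pool A's applicants skew toward Engineering, which has a lower base rate.

No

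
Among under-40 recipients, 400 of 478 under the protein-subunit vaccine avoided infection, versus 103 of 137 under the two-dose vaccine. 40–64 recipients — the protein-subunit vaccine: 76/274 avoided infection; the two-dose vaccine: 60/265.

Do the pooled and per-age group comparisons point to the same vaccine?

Under-40: the protein-subunit vaccine 400/478 = 83.7%, the two-dose vaccine 103/137 = 75.2% → the protein-subunit vaccine
40–64: the protein-subunit vaccine 76/274 = 27.7%, the two-dose vaccine 60/265 = 22.6% → the protein-subunit vaccine
Overall: the protein-subunit vaccine 476/752 = 63.3%, the two-dose vaccine 163/402 = 40.5% → the protein-subunit vaccine
The protein-subunit vaccine wins overall and in every age group — no reversal.

Yes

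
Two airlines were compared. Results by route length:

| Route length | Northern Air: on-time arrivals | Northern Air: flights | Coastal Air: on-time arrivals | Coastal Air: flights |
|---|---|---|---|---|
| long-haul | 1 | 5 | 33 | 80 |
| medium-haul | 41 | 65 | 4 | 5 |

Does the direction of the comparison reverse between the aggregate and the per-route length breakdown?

Yes

Long-haul: Northern Air 1/5 = 20.0%, Coastal Air 33/80 = 41.2% → Coastal Air
Medium-haul: Northern Air 41/65 = 63.1%, Coastal Air 4/5 = 80.0% → Coastal Air
Overall: Northern Air 42/70 = 60.0%, Coastal Air 37/85 = 43.5% → Northern Air
Coastal Air wins each route group but Northern Air wins overall — the comparison reverses. Coastal Air's flights skew toward long-haul, which has a lower base rate.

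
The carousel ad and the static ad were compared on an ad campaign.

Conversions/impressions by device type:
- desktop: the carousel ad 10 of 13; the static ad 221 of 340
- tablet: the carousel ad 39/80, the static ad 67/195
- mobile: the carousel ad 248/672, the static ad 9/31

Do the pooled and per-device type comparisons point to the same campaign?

Desktop: the carousel ad 10/13 = 76.9%, the static ad 221/340 = 65.0% → the carousel ad
Tablet: the carousel ad 39/80 = 48.8%, the static ad 67/195 = 34.4% → the carousel ad
Mobile: the carousel ad 248/672 = 36.9%, the static ad 9/31 = 29.0% → the carousel ad
Overall: the carousel ad 297/765 = 38.8%, the static ad 297/566 = 52.5% → the static ad
The carousel ad wins each device group but the static ad wins overall — the comparison reverses. The carousel ad's impressions skew toward mobile, which has a lower base rate.

No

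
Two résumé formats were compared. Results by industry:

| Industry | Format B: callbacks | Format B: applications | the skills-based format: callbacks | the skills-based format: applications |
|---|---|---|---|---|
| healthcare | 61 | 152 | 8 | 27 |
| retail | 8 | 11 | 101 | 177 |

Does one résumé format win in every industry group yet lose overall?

Healthcare: Format B 61/152 = 40.1%, the skills-based format 8/27 = 29.6% → Format B
Retail: Format B 8/11 = 72.7%, the skills-based format 101/177 = 57.1% → Format B
Overall: Format B 69/163 = 42.3%, the skills-based format 109/204 = 53.4% → the skills-based format
Format B wins each industry group but the skills-based format wins overall — the comparison reverses. Format B's applications skew toward healthcare, which has a lower base rate.

Yes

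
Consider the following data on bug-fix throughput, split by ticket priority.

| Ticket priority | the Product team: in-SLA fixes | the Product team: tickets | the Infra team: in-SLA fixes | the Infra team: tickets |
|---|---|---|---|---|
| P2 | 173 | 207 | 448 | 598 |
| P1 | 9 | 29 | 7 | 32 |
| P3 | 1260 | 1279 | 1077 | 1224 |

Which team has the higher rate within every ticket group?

the Product team

P2: the Product team 173/207 = 83.6%, the Infra team 448/598 = 74.9% → the Product team
P1: the Product team 9/29 = 31.0%, the Infra team 7/32 = 21.9% → the Product team
P3: the Product team 1260/1279 = 98.5%, the Infra team 1077/1224 = 88.0% → the Product team
The Product team has the higher rate in all 3 groups.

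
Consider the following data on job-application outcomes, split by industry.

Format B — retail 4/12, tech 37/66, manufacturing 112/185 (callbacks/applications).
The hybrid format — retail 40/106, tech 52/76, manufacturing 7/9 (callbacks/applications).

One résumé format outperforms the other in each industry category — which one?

the hybrid format

Retail: Format B 4/12 = 33.3%, the hybrid format 40/106 = 37.7% → the hybrid format
Tech: Format B 37/66 = 56.1%, the hybrid format 52/76 = 68.4% → the hybrid format
Manufacturing: Format B 112/185 = 60.5%, the hybrid format 7/9 = 77.8% → the hybrid format
The hybrid format has the higher rate in all 3 groups.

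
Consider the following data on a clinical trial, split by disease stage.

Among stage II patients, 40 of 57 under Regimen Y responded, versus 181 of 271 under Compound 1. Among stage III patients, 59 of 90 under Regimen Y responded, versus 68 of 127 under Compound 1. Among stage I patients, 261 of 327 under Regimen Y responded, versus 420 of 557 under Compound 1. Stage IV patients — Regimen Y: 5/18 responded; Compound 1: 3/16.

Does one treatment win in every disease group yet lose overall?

No

Stage II: Regimen Y 40/57 = 70.2%, Compound 1 181/271 = 66.8% → Regimen Y
Stage III: Regimen Y 59/90 = 65.6%, Compound 1 68/127 = 53.5% → Regimen Y
Stage I: Regimen Y 261/327 = 79.8%, Compound 1 420/557 = 75.4% → Regimen Y
Stage IV: Regimen Y 5/18 = 27.8%, Compound 1 3/16 = 18.8% → Regimen Y
Overall: Regimen Y 365/492 = 74.2%, Compound 1 672/971 = 69.2% → Regimen Y
Regimen Y wins overall and in every disease group — no reversal.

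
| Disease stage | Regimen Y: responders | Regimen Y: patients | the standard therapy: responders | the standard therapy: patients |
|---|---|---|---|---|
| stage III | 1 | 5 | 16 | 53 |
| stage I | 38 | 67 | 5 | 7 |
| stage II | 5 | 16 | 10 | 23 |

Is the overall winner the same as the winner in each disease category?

No

Stage III: Regimen Y 1/5 = 20.0%, the standard therapy 16/53 = 30.2% → the standard therapy
Stage I: Regimen Y 38/67 = 56.7%, the standard therapy 5/7 = 71.4% → the standard therapy
Stage II: Regimen Y 5/16 = 31.2%, the standard therapy 10/23 = 43.5% → the standard therapy
Overall: Regimen Y 44/88 = 50.0%, the standard therapy 31/83 = 37.3% → Regimen Y
The standard therapy wins each disease group but Regimen Y wins overall — the comparison reverses. The standard therapy's patients skew toward stage III, which has a lower base rate.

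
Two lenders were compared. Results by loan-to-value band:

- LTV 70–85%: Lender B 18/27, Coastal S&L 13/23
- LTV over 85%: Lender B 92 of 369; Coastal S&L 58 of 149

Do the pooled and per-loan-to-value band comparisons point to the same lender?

No

LTV 70–85%: Lender B 18/27 = 66.7%, Coastal S&L 13/23 = 56.5% → Lender B
LTV over 85%: Lender B 92/369 = 24.9%, Coastal S&L 58/149 = 38.9% → Coastal S&L
Overall: Lender B 110/396 = 27.8%, Coastal S&L 71/172 = 41.3% → Coastal S&L
Neither sweeps: Lender B wins 1 of 2 groups, Coastal S&L wins 1. Coastal S&L wins overall but not every group — no Simpson reversal.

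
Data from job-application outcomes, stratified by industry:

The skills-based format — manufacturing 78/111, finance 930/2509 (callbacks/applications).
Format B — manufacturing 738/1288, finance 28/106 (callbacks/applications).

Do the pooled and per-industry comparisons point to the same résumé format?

No

Manufacturing: the skills-based format 78/111 = 70.3%, Format B 738/1288 = 57.3% → the skills-based format
Finance: the skills-based format 930/2509 = 37.1%, Format B 28/106 = 26.4% → the skills-based format
Overall: the skills-based format 1008/2620 = 38.5%, Format B 766/1394 = 54.9% → Format B
The skills-based format wins each industry group but Format B wins overall — the comparison reverses. The skills-based format's applications skew toward finance, which has a lower base rate.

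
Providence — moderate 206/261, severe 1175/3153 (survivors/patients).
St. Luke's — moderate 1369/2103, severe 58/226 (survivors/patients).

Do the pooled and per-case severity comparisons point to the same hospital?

No

Moderate: Providence 206/261 = 78.9%, St. Luke's 1369/2103 = 65.1% → Providence
Severe: Providence 1175/3153 = 37.3%, St. Luke's 58/226 = 25.7% → Providence
Overall: Providence 1381/3414 = 40.5%, St. Luke's 1427/2329 = 61.3% → St. Luke's
Providence wins each case group but St. Luke's wins overall — the comparison reverses. Providence's patients skew toward severe, which has a lower base rate.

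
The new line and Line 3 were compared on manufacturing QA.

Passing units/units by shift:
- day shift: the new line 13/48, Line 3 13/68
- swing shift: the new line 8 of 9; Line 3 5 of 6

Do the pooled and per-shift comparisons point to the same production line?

Day shift: the new line 13/48 = 27.1%, Line 3 13/68 = 19.1% → the new line
Swing shift: the new line 8/9 = 88.9%, Line 3 5/6 = 83.3% → the new line
Overall: the new line 21/57 = 36.8%, Line 3 18/74 = 24.3% → the new line
The new line wins overall and in every shift group — no reversal.

Yes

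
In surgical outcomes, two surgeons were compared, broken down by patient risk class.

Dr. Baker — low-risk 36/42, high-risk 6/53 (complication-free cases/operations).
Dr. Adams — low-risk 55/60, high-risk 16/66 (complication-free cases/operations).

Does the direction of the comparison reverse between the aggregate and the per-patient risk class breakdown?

Low-risk: Dr. Baker 36/42 = 85.7%, Dr. Adams 55/60 = 91.7% → Dr. Adams
High-risk: Dr. Baker 6/53 = 11.3%, Dr. Adams 16/66 = 24.2% → Dr. Adams
Overall: Dr. Baker 42/95 = 44.2%, Dr. Adams 71/126 = 56.3% → Dr. Adams
Dr. Adams wins overall and in every patient risk group — no reversal.

No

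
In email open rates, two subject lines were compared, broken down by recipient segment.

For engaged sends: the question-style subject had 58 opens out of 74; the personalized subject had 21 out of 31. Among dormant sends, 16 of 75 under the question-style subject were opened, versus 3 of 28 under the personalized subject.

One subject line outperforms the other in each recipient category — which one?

Engaged: the question-style subject 58/74 = 78.4%, the personalized subject 21/31 = 67.7% → the question-style subject
Dormant: the question-style subject 16/75 = 21.3%, the personalized subject 3/28 = 10.7% → the question-style subject
The question-style subject has the higher rate in both groups.

the question-style subject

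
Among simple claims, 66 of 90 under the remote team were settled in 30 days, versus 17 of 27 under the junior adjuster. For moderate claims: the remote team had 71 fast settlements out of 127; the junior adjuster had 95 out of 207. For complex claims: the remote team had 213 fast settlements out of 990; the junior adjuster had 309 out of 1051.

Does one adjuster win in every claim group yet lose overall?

Simple: the remote team 66/90 = 73.3%, the junior adjuster 17/27 = 63.0% → the remote team
Moderate: the remote team 71/127 = 55.9%, the junior adjuster 95/207 = 45.9% → the remote team
Complex: the remote team 213/990 = 21.5%, the junior adjuster 309/1051 = 29.4% → the junior adjuster
Overall: the remote team 350/1207 = 29.0%, the junior adjuster 421/1285 = 32.8% → the junior adjuster
Neither sweeps: the remote team wins 2 of 3 groups, the junior adjuster wins 1. The junior adjuster wins overall but not every group — no Simpson reversal.

No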